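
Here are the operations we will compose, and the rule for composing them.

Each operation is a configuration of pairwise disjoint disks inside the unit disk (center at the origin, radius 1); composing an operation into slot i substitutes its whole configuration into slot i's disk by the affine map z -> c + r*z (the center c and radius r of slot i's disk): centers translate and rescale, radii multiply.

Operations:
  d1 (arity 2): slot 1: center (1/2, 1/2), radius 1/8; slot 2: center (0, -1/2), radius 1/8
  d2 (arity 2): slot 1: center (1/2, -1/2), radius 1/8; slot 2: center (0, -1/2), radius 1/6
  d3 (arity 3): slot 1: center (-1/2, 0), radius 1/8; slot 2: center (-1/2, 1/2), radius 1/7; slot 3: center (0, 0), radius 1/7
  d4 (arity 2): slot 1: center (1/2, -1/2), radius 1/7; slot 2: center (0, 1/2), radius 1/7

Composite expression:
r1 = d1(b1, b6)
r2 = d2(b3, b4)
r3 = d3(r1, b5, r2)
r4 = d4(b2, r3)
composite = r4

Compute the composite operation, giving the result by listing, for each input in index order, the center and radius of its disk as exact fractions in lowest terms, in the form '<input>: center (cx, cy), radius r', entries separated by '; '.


b1: center (-1/16, 57/112), radius 1/448; b2: center (1/2, -1/2), radius 1/7; b3: center (1/98, 24/49), radius 1/392; b4: center (0, 24/49), radius 1/294; b5: center (-1/14, 4/7), radius 1/49; b6: center (-1/14, 55/112), radius 1/448


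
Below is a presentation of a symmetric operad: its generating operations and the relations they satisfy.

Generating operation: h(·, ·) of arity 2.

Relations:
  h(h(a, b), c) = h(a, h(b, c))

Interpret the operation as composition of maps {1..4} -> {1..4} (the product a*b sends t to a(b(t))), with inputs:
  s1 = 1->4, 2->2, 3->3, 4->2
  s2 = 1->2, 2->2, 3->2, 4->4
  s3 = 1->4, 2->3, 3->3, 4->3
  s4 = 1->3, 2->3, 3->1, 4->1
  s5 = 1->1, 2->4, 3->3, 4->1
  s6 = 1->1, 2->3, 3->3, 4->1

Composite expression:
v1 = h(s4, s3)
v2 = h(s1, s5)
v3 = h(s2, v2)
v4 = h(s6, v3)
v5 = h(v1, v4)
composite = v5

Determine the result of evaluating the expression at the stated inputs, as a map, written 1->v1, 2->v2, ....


h(s4, s3) = 1->1, 2->1, 3->1, 4->1
h(s1, s5) = 1->4, 2->2, 3->3, 4->4
h(s2, h(s1, s5)) = 1->4, 2->2, 3->2, 4->4
h(s6, h(s2, h(s1, s5))) = 1->1, 2->3, 3->3, 4->1
h(h(s4, s3), h(s6, h(s2, h(s1, s5)))) = 1->1, 2->1, 3->1, 4->1

1->1, 2->1, 3->1, 4->1


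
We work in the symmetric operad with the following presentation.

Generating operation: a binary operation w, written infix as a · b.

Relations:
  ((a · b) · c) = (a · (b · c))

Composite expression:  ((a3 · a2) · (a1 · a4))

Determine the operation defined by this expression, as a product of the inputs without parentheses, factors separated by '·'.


a3 · a2 · a1 · a4


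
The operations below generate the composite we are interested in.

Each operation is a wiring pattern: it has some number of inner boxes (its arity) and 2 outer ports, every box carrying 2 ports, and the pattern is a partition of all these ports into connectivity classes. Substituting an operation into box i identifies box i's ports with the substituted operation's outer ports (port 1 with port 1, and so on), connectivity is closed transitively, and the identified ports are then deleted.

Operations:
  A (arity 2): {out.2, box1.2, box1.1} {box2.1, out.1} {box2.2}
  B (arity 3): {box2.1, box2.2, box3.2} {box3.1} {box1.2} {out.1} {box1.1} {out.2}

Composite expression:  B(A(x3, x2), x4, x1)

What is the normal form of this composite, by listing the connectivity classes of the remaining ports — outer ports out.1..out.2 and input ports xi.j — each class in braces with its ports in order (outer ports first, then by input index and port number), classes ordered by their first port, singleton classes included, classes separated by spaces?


{out.1} {out.2} {x1.1} {x1.2, x4.1, x4.2} {x2.1} {x2.2} {x3.1, x3.2}

After gluing at B, chains via deleted ports link the x-ports.
stage A: inputs (x3, x2), connectivity {out.1, x2.1} {out.2, x3.1, x3.2} {x2.2}, out.j its boundary
stage B: inputs (x3, x2, x4, x1), connectivity {out.1} {out.2} {x1.1} {x1.2, x4.1, x4.2} {x2.1} {x2.2} {x3.1, x3.2}, out.j its boundary


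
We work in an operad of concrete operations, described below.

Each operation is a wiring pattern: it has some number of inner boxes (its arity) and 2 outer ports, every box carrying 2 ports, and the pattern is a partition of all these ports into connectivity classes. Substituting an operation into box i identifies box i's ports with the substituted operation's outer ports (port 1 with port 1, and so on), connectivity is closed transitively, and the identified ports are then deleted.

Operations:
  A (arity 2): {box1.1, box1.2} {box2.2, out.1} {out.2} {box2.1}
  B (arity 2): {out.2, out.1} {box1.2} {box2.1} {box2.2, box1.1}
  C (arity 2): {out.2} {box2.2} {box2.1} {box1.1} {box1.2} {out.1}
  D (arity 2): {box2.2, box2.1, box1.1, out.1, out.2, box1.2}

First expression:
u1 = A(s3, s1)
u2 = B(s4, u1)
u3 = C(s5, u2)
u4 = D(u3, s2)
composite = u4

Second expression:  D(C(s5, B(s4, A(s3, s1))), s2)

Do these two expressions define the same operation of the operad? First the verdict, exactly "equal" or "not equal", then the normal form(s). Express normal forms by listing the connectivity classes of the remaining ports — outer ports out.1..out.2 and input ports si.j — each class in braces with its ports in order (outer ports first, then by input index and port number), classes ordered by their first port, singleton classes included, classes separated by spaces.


equal; both compose to {out.1, out.2, s2.1, s2.2} {s1.1} {s1.2} {s3.1, s3.2} {s4.1} {s4.2} {s5.1} {s5.2}

Reducing the first expression gives {out.1, out.2, s2.1, s2.2} {s1.1} {s1.2} {s3.1, s3.2} {s4.1} {s4.2} {s5.1} {s5.2}
Reducing the second expression gives {out.1, out.2, s2.1, s2.2} {s1.1} {s1.2} {s3.1, s3.2} {s4.1} {s4.2} {s5.1} {s5.2}
Identical normal forms: equal.


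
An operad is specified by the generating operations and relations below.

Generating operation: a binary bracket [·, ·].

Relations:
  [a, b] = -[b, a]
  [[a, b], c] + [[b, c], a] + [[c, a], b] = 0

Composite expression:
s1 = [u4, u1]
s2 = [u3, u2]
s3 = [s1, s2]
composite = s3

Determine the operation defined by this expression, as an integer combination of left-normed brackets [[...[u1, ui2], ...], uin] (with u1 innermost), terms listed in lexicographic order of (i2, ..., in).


[[[u1, u4], u2], u3] - [[[u1, u4], u3], u2]

Skip Jacobi rewriting: expand, keep u1-initial words, read off terms.
Composite bracket: [[u4, u1], [u3, u2]]
Expanding via [a, b] = ab - ba: 8 signed words (2^3 = 8).
Coefficients come from the u1-initial words:
  from u1u4u2u3, sign +1: term +[[[u1, u4], u2], u3]
  from u1u4u3u2, sign -1: term -[[[u1, u4], u3], u2]


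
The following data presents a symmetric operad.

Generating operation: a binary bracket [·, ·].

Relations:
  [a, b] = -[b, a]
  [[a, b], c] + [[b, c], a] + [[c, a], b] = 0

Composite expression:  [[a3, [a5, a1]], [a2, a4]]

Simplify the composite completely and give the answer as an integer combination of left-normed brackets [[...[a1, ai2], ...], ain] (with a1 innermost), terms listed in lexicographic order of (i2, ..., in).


[[[[a1, a5], a3], a2], a4] - [[[[a1, a5], a3], a4], a2]

In the tensor algebra, words opening a1 carry the a1-anchored form.
Composite bracket: [[a3, [a5, a1]], [a2, a4]]
Full expansion: 16 signed words from ab - ba (2^4 = 16).
Only words starting with a1 matter:
  sign of a1a5a3a2a4 is +1, so it contributes +[[[[a1, a5], a3], a2], a4]
  sign of a1a5a3a4a2 is -1, so it contributes -[[[[a1, a5], a3], a4], a2]


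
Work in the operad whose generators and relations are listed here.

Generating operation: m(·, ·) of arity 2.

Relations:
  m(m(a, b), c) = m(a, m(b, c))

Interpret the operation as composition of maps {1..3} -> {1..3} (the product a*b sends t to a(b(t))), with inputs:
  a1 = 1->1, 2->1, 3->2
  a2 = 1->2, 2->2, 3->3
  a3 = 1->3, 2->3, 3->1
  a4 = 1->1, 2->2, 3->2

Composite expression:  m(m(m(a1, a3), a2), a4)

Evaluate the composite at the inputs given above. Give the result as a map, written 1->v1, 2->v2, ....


1->2, 2->2, 3->2

m(a1, a3) = 1->2, 2->2, 3->1
m(m(a1, a3), a2) = 1->2, 2->2, 3->1
m(m(m(a1, a3), a2), a4) = 1->2, 2->2, 3->2


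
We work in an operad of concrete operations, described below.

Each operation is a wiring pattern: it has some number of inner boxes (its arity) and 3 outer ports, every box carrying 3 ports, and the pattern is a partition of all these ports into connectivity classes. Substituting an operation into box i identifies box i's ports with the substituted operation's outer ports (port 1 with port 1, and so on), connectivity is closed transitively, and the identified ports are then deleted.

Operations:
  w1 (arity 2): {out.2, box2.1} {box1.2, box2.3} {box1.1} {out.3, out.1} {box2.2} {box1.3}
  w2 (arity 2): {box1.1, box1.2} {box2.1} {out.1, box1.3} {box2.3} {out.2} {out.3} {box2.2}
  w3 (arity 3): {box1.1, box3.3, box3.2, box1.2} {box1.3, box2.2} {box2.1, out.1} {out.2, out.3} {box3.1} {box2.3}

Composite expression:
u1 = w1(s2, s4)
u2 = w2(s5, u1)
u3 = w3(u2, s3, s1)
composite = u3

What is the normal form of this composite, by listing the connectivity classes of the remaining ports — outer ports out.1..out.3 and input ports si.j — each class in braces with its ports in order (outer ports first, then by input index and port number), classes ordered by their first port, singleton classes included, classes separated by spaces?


After gluing at w3, chains via deleted ports link the s-ports.
the subtree at w1 composes to {out.1, out.3} {out.2, s4.1} {s2.1} {s2.2, s4.3} {s2.3} {s4.2} on (s2, s4); out.j = own outer ports
the subtree at w2 composes to {out.1, s5.3} {out.2} {out.3} {s2.1} {s2.2, s4.3} {s2.3} {s4.1} {s4.2} {s5.1, s5.2} on (s5, s2, s4); out.j = own outer ports
the subtree at w3 composes to {out.1, s3.1} {out.2, out.3} {s1.1} {s1.2, s1.3, s5.3} {s2.1} {s2.2, s4.3} {s2.3} {s3.2} {s3.3} {s4.1} {s4.2} {s5.1, s5.2} on (s5, s2, s4, s3, s1); out.j = own outer ports

{out.1, s3.1} {out.2, out.3} {s1.1} {s1.2, s1.3, s5.3} {s2.1} {s2.2, s4.3} {s2.3} {s3.2} {s3.3} {s4.1} {s4.2} {s5.1, s5.2}


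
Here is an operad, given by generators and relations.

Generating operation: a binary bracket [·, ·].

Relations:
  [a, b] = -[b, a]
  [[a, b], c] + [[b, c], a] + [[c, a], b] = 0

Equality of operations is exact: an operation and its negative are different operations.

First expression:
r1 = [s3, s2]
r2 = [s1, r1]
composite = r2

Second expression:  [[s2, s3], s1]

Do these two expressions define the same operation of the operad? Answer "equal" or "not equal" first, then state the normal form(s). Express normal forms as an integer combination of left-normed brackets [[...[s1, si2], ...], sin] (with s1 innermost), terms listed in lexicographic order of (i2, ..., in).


equal; the common form is -[[s1, s2], s3] + [[s1, s3], s2]

The first composite normalizes to -[[s1, s2], s3] + [[s1, s3], s2]
The second composite normalizes to -[[s1, s2], s3] + [[s1, s3], s2]
One common form — equal.


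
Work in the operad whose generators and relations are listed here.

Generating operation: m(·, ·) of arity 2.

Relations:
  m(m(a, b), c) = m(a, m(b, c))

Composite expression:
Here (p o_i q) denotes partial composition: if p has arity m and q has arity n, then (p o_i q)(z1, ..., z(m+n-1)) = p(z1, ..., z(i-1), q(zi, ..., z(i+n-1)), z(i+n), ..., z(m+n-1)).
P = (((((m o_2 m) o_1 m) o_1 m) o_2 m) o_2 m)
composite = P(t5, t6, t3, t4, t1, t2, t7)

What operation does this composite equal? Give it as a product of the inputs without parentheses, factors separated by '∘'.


Key point: m is associative — brackets drop, the t-order remains.
m(t6, t3) linearizes to t6 ∘ t3
m(m(t6, t3), t4) linearizes to t6 ∘ t3 ∘ t4
m(t5, m(m(t6, t3), t4)) linearizes to t5 ∘ t6 ∘ t3 ∘ t4
m(m(t5, m(m(t6, t3), t4)), t1) linearizes to t5 ∘ t6 ∘ t3 ∘ t4 ∘ t1
m(t2, t7) linearizes to t2 ∘ t7
m(m(m(t5, m(m(t6, t3), t4)), t1), m(t2, t7)) linearizes to t5 ∘ t6 ∘ t3 ∘ t4 ∘ t1 ∘ t2 ∘ t7

t5 ∘ t6 ∘ t3 ∘ t4 ∘ t1 ∘ t2 ∘ t7


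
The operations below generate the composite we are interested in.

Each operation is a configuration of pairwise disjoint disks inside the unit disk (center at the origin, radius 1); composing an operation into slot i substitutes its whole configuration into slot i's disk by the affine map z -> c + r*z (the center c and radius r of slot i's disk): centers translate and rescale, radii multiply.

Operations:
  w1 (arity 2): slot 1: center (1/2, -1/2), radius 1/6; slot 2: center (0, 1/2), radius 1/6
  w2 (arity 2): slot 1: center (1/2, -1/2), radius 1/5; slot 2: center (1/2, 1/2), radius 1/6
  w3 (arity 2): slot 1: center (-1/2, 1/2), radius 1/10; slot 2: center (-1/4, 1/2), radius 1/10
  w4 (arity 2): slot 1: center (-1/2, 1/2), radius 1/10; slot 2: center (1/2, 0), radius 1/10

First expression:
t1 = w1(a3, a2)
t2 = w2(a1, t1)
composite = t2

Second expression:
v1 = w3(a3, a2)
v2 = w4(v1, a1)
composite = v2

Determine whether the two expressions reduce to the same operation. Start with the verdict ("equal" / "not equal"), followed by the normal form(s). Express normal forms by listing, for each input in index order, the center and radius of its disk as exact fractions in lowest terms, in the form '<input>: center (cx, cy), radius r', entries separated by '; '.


not equal; first: a1: center (1/2, -1/2), radius 1/5; a2: center (1/2, 7/12), radius 1/36; a3: center (7/12, 5/12), radius 1/36; second: a1: center (1/2, 0), radius 1/10; a2: center (-21/40, 11/20), radius 1/100; a3: center (-11/20, 11/20), radius 1/100

In normal form, the first expression is a1: center (1/2, -1/2), radius 1/5; a2: center (1/2, 7/12), radius 1/36; a3: center (7/12, 5/12), radius 1/36
In normal form, the second expression is a1: center (1/2, 0), radius 1/10; a2: center (-21/40, 11/20), radius 1/100; a3: center (-11/20, 11/20), radius 1/100
They disagree, so not equal.


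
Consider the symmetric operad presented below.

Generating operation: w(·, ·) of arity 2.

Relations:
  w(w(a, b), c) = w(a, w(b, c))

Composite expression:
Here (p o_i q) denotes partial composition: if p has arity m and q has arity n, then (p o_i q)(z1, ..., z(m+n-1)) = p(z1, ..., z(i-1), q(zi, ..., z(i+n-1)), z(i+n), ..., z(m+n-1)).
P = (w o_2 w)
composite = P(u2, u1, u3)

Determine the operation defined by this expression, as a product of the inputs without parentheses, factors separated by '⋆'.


u2 ⋆ u1 ⋆ u3

Key point: w is associative — brackets drop, the u-order remains.
w(u1, u3) reduces to u1 ⋆ u3
w(u2, w(u1, u3)) reduces to u2 ⋆ u1 ⋆ u3


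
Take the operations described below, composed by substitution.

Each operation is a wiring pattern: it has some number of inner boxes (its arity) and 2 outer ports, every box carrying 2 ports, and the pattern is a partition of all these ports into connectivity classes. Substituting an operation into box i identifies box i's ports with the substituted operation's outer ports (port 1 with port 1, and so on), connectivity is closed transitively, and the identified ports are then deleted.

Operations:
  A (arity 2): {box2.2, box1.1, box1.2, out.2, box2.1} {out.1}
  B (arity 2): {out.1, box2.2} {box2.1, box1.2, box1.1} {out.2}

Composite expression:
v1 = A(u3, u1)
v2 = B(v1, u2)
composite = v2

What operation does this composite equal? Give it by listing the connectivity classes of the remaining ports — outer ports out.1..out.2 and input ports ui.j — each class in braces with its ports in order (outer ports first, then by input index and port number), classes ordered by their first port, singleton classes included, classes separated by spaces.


Substituting into B glues patterns; closure does the rest.
A over (u3, u1) gives {out.1} {out.2, u1.1, u1.2, u3.1, u3.2}, out.j being that stage's outer ports
B over (u3, u1, u2) gives {out.1, u2.2} {out.2} {u1.1, u1.2, u2.1, u3.1, u3.2}, out.j being that stage's outer ports

{out.1, u2.2} {out.2} {u1.1, u1.2, u2.1, u3.1, u3.2}


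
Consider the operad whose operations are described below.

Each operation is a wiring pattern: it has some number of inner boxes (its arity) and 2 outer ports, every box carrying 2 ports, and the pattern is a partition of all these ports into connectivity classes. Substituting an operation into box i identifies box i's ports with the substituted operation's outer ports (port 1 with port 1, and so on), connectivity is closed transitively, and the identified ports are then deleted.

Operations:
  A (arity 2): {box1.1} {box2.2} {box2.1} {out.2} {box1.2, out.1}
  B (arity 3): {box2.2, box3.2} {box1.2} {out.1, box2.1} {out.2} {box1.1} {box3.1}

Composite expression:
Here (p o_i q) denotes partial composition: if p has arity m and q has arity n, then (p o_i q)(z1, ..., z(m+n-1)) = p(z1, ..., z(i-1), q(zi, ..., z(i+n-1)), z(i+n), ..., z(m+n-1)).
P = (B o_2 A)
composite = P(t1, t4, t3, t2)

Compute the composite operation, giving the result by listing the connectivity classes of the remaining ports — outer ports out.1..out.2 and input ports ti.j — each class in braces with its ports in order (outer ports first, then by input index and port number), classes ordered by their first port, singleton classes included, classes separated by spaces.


{out.1, t4.2} {out.2} {t1.1} {t1.2} {t2.1} {t2.2} {t3.1} {t3.2} {t4.1}

Reachability decides: close wires over B-identified ports.
stage A: inputs (t4, t3), connectivity {out.1, t4.2} {out.2} {t3.1} {t3.2} {t4.1}, out.j its boundary
stage B: inputs (t1, t4, t3, t2), connectivity {out.1, t4.2} {out.2} {t1.1} {t1.2} {t2.1} {t2.2} {t3.1} {t3.2} {t4.1}, out.j its boundary


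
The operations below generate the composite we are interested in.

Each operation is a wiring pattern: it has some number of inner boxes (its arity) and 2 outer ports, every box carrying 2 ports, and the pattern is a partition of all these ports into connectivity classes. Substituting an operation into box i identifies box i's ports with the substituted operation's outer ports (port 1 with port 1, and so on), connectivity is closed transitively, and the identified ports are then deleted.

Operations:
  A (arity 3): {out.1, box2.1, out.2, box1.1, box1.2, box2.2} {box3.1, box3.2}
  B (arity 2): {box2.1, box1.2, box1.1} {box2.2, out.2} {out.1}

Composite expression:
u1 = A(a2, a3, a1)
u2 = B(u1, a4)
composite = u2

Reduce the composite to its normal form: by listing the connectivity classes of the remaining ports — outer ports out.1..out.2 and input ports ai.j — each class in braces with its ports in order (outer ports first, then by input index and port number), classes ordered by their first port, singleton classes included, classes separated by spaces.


Treat the ports identified at B as solder joints: merge, then drop.
stage A: inputs (a2, a3, a1), connectivity {out.1, out.2, a2.1, a2.2, a3.1, a3.2} {a1.1, a1.2}, out.j its boundary
stage B: inputs (a2, a3, a1, a4), connectivity {out.1} {out.2, a4.2} {a1.1, a1.2} {a2.1, a2.2, a3.1, a3.2, a4.1}, out.j its boundary

{out.1} {out.2, a4.2} {a1.1, a1.2} {a2.1, a2.2, a3.1, a3.2, a4.1}


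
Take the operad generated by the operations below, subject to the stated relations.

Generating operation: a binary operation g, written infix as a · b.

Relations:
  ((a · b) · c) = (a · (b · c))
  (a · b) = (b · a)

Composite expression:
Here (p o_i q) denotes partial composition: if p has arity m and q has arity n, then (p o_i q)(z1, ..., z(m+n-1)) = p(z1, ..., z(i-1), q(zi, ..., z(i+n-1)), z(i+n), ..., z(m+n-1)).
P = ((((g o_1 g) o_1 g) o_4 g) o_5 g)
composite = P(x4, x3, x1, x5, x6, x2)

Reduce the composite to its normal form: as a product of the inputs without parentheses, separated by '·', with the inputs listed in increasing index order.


Any arrangement under g is one operation, so sort the x-inputs.
(x4 · x3) unparenthesizes to x4 · x3
((x4 · x3) · x1) unparenthesizes to x4 · x3 · x1
(x6 · x2) unparenthesizes to x6 · x2
(x5 · (x6 · x2)) unparenthesizes to x5 · x6 · x2
(((x4 · x3) · x1) · (x5 · (x6 · x2))) unparenthesizes to x4 · x3 · x1 · x5 · x6 · x2
commutativity sorts the factors: x1 · x2 · x3 · x4 · x5 · x6

x1 · x2 · x3 · x4 · x5 · x6


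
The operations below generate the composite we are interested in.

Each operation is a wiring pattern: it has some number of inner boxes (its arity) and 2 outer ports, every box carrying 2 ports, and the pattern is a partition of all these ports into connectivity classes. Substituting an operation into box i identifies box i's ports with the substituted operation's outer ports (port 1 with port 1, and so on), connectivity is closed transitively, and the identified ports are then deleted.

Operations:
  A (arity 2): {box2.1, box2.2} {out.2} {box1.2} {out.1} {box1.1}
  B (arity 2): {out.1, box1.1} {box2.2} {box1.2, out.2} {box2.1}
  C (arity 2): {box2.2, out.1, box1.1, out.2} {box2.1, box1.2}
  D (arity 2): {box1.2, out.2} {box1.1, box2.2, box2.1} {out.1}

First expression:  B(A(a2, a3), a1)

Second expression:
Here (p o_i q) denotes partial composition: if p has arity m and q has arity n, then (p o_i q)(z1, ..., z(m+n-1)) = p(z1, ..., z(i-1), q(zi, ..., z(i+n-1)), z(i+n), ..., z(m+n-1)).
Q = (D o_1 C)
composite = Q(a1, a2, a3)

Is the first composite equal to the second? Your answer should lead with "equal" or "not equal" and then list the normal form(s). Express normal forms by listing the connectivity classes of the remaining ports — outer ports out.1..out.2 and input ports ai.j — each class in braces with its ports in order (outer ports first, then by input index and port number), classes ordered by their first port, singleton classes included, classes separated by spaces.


not equal — first {out.1} {out.2} {a1.1} {a1.2} {a2.1} {a2.2} {a3.1, a3.2}, second {out.1} {out.2, a1.1, a2.2, a3.1, a3.2} {a1.2, a2.1}


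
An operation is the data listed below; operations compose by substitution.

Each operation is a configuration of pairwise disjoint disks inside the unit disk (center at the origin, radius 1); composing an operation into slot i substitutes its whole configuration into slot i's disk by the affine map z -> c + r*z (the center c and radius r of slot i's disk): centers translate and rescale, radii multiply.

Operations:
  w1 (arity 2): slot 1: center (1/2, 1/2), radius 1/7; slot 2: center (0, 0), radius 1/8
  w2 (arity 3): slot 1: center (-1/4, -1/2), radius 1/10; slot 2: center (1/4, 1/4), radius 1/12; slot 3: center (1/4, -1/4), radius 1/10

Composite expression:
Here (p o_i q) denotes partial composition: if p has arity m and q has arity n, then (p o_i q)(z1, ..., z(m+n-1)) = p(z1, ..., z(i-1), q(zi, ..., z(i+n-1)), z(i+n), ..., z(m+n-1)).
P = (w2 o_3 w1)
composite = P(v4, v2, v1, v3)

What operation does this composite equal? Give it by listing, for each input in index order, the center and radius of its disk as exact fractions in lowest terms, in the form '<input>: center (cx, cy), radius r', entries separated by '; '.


Only the slot chain above each v matters under w2; compose those maps.
input v4: applying the 1 nested substitution gives center (-1/4, -1/2), radius 1/10
input v2: applying the 1 nested substitution gives center (1/4, 1/4), radius 1/12
input v1: applying the 2 nested substitutions gives center (3/10, -1/5), radius 1/70
input v3: applying the 2 nested substitutions gives center (1/4, -1/4), radius 1/80

v1: center (3/10, -1/5), radius 1/70; v2: center (1/4, 1/4), radius 1/12; v3: center (1/4, -1/4), radius 1/80; v4: center (-1/4, -1/2), radius 1/10


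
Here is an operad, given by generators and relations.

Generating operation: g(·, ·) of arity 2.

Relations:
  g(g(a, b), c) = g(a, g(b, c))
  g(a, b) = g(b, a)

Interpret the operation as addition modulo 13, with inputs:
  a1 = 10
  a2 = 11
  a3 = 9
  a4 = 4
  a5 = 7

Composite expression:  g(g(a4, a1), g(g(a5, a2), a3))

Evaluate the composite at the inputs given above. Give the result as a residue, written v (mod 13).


2 (mod 13)

g(a4, a1) = 1
g(a5, a2) = 5
g(g(a5, a2), a3) = 1
g(g(a4, a1), g(g(a5, a2), a3)) = 2


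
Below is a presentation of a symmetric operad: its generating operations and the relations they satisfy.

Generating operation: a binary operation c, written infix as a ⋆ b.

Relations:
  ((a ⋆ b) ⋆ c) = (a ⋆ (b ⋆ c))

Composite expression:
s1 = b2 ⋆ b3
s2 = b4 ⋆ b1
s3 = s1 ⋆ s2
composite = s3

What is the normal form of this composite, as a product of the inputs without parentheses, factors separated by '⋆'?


The c-tree's shape is irrelevant; the b-reading-order decides.
(b2 ⋆ b3) collapses to b2 ⋆ b3
(b4 ⋆ b1) collapses to b4 ⋆ b1
((b2 ⋆ b3) ⋆ (b4 ⋆ b1)) collapses to b2 ⋆ b3 ⋆ b4 ⋆ b1

b2 ⋆ b3 ⋆ b4 ⋆ b1


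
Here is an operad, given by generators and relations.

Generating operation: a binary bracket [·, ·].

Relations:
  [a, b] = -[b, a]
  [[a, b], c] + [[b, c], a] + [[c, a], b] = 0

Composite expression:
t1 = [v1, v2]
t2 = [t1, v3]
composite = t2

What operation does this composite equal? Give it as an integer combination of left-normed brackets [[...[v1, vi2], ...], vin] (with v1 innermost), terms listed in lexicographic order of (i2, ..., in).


Left-normed coefficients sit on the v1-initial expansion words.
Composite bracket: [[v1, v2], v3]
Applying ab - ba throughout gives 4 signed words (2^2 = 4).
Collect the words opening with v1:
  word v1v2v3 has sign +1, contributing +[[v1, v2], v3]

[[v1, v2], v3]


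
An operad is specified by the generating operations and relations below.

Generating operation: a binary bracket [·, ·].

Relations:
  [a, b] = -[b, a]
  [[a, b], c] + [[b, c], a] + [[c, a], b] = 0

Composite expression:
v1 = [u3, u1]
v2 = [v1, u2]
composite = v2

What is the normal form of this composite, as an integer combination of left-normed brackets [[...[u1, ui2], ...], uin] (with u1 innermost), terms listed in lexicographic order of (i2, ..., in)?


-[[u1, u3], u2]

Left-normed coefficients sit on the u1-initial expansion words.
Composite bracket: [[u3, u1], u2]
Full expansion: 4 signed words from ab - ba (2^2 = 4).
Words beginning with u1 determine it all:
  from u1u3u2, sign -1: term -[[u1, u3], u2]


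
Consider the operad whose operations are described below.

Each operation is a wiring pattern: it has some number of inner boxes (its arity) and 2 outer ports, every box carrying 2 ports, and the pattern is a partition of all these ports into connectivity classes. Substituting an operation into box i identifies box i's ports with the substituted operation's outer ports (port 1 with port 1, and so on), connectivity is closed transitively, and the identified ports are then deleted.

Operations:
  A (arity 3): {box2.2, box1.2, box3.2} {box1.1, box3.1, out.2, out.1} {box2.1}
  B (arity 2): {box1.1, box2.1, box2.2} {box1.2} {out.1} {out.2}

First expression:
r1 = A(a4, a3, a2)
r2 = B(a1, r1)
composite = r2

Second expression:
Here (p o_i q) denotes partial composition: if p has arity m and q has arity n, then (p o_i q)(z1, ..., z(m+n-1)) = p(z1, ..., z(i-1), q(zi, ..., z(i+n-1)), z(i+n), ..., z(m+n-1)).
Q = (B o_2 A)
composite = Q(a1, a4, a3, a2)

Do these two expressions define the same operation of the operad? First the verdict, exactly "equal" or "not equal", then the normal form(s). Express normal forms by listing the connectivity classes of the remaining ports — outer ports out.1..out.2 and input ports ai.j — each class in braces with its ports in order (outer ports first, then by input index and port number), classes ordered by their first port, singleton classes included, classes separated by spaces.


The first expression reduces to {out.1} {out.2} {a1.1, a2.1, a4.1} {a1.2} {a2.2, a3.2, a4.2} {a3.1}
The second expression reduces to {out.1} {out.2} {a1.1, a2.1, a4.1} {a1.2} {a2.2, a3.2, a4.2} {a3.1}
The forms coincide; equal.

equal; the common form is {out.1} {out.2} {a1.1, a2.1, a4.1} {a1.2} {a2.2, a3.2, a4.2} {a3.1}


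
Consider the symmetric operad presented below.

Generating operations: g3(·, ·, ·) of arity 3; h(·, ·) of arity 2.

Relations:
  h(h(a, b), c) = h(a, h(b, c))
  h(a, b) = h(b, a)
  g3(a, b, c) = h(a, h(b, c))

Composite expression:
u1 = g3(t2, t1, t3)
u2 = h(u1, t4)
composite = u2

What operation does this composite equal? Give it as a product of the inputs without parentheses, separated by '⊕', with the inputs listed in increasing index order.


t1 ⊕ t2 ⊕ t3 ⊕ t4


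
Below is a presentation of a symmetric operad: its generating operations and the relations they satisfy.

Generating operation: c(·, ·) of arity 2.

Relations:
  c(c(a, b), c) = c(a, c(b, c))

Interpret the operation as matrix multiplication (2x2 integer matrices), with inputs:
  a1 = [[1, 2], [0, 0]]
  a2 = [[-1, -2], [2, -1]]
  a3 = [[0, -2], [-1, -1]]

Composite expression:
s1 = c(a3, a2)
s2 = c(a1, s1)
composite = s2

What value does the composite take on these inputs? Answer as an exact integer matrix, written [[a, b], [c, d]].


[[-6, 8], [0, 0]]

c(a3, a2) = [[-4, 2], [-1, 3]]
c(a1, c(a3, a2)) = [[-6, 8], [0, 0]]


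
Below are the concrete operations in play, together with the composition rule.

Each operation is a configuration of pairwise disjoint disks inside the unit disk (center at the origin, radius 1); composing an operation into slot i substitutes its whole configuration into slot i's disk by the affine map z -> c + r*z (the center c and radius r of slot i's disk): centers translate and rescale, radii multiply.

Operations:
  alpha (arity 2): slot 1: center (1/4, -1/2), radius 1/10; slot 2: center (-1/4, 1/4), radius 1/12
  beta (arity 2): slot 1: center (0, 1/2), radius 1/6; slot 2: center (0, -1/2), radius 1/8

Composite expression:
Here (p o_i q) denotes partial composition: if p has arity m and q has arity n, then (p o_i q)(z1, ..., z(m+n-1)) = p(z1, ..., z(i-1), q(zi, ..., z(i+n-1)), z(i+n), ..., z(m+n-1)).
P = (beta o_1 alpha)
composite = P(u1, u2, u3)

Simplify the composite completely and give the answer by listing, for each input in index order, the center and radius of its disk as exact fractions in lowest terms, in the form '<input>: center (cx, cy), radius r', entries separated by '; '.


Below beta, radii multiply path by path; the u-disk centers shift.
input u1: composing its 2 substitution steps yields center (1/24, 5/12), radius 1/60
input u2: composing its 2 substitution steps yields center (-1/24, 13/24), radius 1/72
input u3: composing its 1 substitution step yields center (0, -1/2), radius 1/8

u1: center (1/24, 5/12), radius 1/60; u2: center (-1/24, 13/24), radius 1/72; u3: center (0, -1/2), radius 1/8


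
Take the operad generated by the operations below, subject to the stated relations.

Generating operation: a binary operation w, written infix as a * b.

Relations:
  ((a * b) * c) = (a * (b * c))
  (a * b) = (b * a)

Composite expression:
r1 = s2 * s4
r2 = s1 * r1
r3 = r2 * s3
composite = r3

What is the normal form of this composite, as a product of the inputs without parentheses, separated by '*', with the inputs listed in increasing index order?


s1 * s2 * s3 * s4

Any arrangement under w is one operation, so sort the s-inputs.
(s2 * s4) spells out as s2 * s4
(s1 * (s2 * s4)) spells out as s1 * s2 * s4
((s1 * (s2 * s4)) * s3) spells out as s1 * s2 * s4 * s3
reordering the factors by index: s1 * s2 * s3 * s4


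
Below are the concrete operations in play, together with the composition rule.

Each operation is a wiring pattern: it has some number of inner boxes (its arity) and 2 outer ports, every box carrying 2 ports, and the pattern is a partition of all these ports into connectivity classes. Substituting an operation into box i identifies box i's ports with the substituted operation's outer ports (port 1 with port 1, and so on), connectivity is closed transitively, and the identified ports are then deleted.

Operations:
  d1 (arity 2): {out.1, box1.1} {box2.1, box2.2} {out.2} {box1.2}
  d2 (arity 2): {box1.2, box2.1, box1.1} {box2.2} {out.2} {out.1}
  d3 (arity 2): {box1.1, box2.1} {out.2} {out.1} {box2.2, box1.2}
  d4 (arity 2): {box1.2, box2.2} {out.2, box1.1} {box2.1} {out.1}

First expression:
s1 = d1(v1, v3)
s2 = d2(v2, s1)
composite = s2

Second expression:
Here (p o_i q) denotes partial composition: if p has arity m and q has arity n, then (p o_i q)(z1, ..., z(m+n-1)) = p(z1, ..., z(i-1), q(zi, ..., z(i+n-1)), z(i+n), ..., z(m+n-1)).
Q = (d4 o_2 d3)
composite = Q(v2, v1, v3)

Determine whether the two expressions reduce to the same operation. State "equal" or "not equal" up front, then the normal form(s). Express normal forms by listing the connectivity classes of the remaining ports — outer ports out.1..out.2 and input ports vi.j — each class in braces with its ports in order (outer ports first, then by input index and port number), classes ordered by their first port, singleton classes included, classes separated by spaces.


not equal; the first gives {out.1} {out.2} {v1.1, v2.1, v2.2} {v1.2} {v3.1, v3.2} and the second {out.1} {out.2, v2.1} {v1.1, v3.1} {v1.2, v3.2} {v2.2}

In normal form, the first expression is {out.1} {out.2} {v1.1, v2.1, v2.2} {v1.2} {v3.1, v3.2}
In normal form, the second expression is {out.1} {out.2, v2.1} {v1.1, v3.1} {v1.2, v3.2} {v2.2}
No match — not equal.


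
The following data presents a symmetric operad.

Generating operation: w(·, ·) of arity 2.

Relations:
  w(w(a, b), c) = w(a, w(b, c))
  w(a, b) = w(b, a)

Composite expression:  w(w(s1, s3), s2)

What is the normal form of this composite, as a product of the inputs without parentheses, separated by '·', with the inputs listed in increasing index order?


s1 · s2 · s3

Shape and order are irrelevant to w; the s-input set decides.
w(s1, s3) unparenthesizes to s1 · s3
w(w(s1, s3), s2) unparenthesizes to s1 · s3 · s2
sorting the factors by input index: s1 · s2 · s3


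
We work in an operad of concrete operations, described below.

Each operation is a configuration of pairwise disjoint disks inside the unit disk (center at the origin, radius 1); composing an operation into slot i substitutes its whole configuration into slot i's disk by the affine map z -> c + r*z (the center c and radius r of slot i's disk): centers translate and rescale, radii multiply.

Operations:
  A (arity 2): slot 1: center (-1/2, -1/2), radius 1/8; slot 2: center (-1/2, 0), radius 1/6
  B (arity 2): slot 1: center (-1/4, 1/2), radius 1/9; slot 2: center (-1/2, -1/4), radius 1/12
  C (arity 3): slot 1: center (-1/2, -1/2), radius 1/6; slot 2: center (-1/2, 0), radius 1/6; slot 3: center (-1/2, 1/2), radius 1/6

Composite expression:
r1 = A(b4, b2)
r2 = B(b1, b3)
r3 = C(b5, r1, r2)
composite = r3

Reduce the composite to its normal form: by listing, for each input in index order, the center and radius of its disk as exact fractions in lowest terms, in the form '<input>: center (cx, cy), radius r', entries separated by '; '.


b1: center (-13/24, 7/12), radius 1/54; b2: center (-7/12, 0), radius 1/36; b3: center (-7/12, 11/24), radius 1/72; b4: center (-7/12, -1/12), radius 1/48; b5: center (-1/2, -1/2), radius 1/6

Each b-disk chains the slot maps above it in C; radii multiply.
input b5: applying the 1 nested substitution gives center (-1/2, -1/2), radius 1/6
input b4: applying the 2 nested substitutions gives center (-7/12, -1/12), radius 1/48
input b2: applying the 2 nested substitutions gives center (-7/12, 0), radius 1/36
input b1: applying the 2 nested substitutions gives center (-13/24, 7/12), radius 1/54
input b3: applying the 2 nested substitutions gives center (-7/12, 11/24), radius 1/72


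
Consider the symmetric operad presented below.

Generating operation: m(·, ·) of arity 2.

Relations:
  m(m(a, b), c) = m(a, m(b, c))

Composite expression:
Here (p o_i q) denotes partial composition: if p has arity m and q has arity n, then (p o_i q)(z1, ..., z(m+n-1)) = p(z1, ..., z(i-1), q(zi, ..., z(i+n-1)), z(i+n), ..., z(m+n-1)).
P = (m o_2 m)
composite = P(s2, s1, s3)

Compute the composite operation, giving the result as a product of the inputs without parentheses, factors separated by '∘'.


s2 ∘ s1 ∘ s3

Every regrouping of m is equal, so read the s-inputs in written order.
m(s1, s3) unparenthesizes to s1 ∘ s3
m(s2, m(s1, s3)) unparenthesizes to s2 ∘ s1 ∘ s3


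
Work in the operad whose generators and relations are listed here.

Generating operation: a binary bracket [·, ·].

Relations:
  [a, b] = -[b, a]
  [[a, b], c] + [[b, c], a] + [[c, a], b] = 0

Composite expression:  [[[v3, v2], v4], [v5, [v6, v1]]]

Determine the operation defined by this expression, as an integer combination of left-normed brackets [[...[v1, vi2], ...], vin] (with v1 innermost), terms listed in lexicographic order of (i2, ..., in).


[[[[[v1, v6], v5], v2], v3], v4] - [[[[[v1, v6], v5], v3], v2], v4] - [[[[[v1, v6], v5], v4], v2], v3] + [[[[[v1, v6], v5], v4], v3], v2]

Left-normed coefficients sit on the v1-initial expansion words.
Composite bracket: [[[v3, v2], v4], [v5, [v6, v1]]]
Each bracket splits as ab - ba, giving 32 signed words (2^5 = 32).
Words beginning with v1 determine it all:
  from v1v6v5v2v3v4, sign +1: term +[[[[[v1, v6], v5], v2], v3], v4]
  from v1v6v5v3v2v4, sign -1: term -[[[[[v1, v6], v5], v3], v2], v4]
  from v1v6v5v4v2v3, sign -1: term -[[[[[v1, v6], v5], v4], v2], v3]
  from v1v6v5v4v3v2, sign +1: term +[[[[[v1, v6], v5], v4], v3], v2]


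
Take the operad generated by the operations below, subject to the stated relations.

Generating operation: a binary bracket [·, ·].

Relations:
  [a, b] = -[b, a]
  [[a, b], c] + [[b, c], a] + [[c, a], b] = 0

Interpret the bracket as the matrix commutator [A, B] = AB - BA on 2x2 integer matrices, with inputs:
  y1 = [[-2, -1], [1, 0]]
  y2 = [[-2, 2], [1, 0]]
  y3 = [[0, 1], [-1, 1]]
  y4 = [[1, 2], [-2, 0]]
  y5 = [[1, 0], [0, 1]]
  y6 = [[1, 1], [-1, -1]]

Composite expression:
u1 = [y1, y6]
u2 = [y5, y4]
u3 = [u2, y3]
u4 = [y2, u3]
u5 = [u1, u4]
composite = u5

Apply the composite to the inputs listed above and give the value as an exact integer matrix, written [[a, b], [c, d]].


[[0, 0], [0, 0]]


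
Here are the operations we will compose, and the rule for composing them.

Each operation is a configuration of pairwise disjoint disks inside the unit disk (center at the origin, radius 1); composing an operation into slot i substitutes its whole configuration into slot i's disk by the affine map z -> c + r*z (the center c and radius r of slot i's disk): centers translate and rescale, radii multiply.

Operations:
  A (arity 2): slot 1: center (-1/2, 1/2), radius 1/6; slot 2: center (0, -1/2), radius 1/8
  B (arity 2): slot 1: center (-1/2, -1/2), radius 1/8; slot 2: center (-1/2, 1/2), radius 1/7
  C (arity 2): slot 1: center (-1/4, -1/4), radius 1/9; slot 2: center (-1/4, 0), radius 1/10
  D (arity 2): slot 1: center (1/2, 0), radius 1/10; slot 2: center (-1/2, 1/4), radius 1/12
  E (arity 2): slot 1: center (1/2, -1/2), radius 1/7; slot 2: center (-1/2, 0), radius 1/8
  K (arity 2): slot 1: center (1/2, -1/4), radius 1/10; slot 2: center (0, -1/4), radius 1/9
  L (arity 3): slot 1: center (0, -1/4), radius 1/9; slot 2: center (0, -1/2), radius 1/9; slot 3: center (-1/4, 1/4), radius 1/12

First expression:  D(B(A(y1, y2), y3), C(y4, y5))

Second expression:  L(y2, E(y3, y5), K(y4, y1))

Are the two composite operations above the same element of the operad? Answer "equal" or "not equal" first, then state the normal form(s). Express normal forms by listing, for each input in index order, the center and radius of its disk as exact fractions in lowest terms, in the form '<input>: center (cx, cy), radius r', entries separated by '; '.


not equal — first y1: center (71/160, -7/160), radius 1/480; y2: center (9/20, -9/160), radius 1/640; y3: center (9/20, 1/20), radius 1/70; y4: center (-25/48, 11/48), radius 1/108; y5: center (-25/48, 1/4), radius 1/120, second y1: center (-1/4, 11/48), radius 1/108; y2: center (0, -1/4), radius 1/9; y3: center (1/18, -5/9), radius 1/63; y4: center (-5/24, 11/48), radius 1/120; y5: center (-1/18, -1/2), radius 1/72

Reducing the first expression gives y1: center (71/160, -7/160), radius 1/480; y2: center (9/20, -9/160), radius 1/640; y3: center (9/20, 1/20), radius 1/70; y4: center (-25/48, 11/48), radius 1/108; y5: center (-25/48, 1/4), radius 1/120
Reducing the second expression gives y1: center (-1/4, 11/48), radius 1/108; y2: center (0, -1/4), radius 1/9; y3: center (1/18, -5/9), radius 1/63; y4: center (-5/24, 11/48), radius 1/120; y5: center (-1/18, -1/2), radius 1/72
The normal forms differ: not equal.
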